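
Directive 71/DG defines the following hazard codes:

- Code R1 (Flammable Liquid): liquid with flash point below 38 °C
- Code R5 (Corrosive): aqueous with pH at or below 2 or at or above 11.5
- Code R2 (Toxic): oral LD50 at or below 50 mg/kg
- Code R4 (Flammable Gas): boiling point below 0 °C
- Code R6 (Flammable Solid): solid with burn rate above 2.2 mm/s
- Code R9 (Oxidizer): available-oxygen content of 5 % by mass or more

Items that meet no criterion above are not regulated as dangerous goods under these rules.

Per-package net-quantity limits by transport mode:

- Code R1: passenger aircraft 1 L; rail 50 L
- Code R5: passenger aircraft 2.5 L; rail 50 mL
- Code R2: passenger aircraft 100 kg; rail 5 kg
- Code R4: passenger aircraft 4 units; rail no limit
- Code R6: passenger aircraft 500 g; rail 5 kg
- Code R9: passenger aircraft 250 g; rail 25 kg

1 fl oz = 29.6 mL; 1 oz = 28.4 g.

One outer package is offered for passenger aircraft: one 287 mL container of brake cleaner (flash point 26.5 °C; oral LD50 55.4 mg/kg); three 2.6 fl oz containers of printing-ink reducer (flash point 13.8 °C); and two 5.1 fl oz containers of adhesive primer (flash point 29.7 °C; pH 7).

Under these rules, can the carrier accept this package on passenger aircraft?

The brake cleaner has flash point 26.5 °C, which is < 38 °C, so it is Code R1 (Flammable Liquid).
The printing-ink reducer has flash point 13.8 °C, which is < 38 °C, so it is Code R1 (Flammable Liquid).
Adhesive primer: flash point 29.7 °C < 38 °C → Code R1 (Flammable Liquid).
Code R1 net quantity: 287 mL + (three 2.6 fl oz containers = 230.88 mL) + (two 5.1 fl oz containers = 301.92 mL) = 819.8 mL.
819.8 mL ≤ 1 L (passenger aircraft limit, Code R1) — within limit.

Yes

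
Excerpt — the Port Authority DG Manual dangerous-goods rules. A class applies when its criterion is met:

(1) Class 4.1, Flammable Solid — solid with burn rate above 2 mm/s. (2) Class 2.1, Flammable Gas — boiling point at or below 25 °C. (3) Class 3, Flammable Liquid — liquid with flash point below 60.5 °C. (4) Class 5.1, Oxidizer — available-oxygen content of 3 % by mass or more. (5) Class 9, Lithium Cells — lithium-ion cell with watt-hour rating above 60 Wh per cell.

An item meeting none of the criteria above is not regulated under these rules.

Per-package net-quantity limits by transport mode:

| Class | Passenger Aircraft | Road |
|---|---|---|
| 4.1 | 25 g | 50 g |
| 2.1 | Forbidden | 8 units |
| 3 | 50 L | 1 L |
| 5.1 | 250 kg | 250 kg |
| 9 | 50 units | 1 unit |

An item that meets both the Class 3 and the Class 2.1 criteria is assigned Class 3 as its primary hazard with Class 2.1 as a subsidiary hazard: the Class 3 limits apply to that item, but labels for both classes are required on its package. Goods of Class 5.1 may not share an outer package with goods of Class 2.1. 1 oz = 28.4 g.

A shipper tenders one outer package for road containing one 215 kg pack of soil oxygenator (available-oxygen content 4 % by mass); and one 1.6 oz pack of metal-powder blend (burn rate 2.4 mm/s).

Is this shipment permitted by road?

Yes

Available-oxygen content 4 % by mass meets the Class 5.1 criterion (Oxidizer), so the soil oxygenator is Class 5.1.
Metal-powder blend: burn rate 2.4 mm/s > 2 mm/s → Class 4.1 (Flammable Solid).
Class 5.1 quantity: 215 kg.
That is within the Class 5.1 road limit of 250 kg.
Class 4.1 quantity: one 1.6 oz pack = 45.44 g.
That is within the Class 4.1 road limit of 50 g.
The segregation rule (Class 5.1 with Class 2.1) does not apply to Class 5.1 with Class 4.1.
Every hazard class is within its road limit and no segregation rule is violated.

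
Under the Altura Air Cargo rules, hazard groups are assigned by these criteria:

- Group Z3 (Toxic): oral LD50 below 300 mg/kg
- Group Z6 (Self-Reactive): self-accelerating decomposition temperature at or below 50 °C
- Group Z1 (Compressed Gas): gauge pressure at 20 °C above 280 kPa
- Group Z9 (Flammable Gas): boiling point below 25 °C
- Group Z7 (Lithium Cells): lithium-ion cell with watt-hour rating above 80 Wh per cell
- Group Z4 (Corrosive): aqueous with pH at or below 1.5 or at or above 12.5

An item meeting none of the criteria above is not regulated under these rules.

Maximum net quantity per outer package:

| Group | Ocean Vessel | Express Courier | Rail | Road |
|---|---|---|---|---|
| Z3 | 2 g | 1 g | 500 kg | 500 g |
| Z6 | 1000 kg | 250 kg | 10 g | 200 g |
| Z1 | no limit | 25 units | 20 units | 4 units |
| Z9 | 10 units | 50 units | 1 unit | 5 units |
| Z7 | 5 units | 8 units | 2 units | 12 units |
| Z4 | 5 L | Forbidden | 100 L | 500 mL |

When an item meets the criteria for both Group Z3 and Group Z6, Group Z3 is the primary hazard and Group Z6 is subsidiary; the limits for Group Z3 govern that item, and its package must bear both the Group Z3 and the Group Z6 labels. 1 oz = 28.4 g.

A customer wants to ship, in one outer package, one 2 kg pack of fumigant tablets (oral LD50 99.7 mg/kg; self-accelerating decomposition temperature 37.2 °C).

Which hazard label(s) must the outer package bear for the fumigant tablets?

The fumigant tablets have oral LD50 99.7 mg/kg, which is < 300 mg/kg, so they are Group Z3 (Toxic).
Self-accelerating decomposition temperature 37.2 °C meets the Group Z6 criterion (Self-Reactive), so the fumigant tablets are Group Z6.
By the precedence rule Group Z3 is primary and Group Z6 is subsidiary, and that rule requires both labels on the package.

Group Z3 and Z6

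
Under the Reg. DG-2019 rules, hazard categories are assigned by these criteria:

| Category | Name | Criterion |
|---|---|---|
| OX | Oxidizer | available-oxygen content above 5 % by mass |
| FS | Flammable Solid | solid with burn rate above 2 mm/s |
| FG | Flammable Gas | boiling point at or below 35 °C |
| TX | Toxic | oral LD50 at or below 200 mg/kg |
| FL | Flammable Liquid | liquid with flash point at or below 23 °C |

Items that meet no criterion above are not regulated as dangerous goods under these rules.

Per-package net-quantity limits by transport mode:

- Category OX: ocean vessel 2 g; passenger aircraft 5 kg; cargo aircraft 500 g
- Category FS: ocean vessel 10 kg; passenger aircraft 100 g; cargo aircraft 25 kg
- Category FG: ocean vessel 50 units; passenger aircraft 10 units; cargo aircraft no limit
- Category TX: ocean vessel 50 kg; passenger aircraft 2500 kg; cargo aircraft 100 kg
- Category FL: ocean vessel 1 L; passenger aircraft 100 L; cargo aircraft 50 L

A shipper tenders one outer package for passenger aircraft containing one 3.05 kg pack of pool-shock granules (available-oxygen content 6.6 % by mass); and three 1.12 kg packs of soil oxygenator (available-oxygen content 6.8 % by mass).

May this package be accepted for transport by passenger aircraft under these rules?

No

Available-oxygen content 6.6 % by mass meets the Category OX criterion (Oxidizer), so the pool-shock granules are Category OX.
With available-oxygen content 6.8 % by mass (> 5 % by mass), the soil oxygenator falls in Category OX.
Total Category OX: 3.05 kg + (three 1.12 kg packs = 3.36 kg) = 6.41 kg.
6.41 kg > 5 kg (passenger aircraft limit, Category OX) — over the limit.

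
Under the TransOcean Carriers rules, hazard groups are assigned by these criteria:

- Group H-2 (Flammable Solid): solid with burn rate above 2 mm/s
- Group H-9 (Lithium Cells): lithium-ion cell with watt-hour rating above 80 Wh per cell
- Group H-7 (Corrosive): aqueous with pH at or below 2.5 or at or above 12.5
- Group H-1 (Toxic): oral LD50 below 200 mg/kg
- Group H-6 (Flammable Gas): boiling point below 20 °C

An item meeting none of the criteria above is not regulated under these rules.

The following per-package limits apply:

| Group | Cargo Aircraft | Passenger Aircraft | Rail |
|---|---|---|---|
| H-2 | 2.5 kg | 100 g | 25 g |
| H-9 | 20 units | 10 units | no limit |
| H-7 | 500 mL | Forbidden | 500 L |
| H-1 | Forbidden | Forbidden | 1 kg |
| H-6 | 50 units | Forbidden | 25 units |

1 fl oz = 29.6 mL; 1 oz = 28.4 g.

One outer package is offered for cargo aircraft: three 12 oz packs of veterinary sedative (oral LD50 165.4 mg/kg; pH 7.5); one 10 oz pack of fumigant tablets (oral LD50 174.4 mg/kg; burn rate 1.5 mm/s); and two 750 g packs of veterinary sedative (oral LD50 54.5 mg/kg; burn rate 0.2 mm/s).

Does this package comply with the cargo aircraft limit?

With oral LD50 165.4 mg/kg (< 200 mg/kg), the veterinary sedative falls in Group H-1.
The fumigant tablets have oral LD50 174.4 mg/kg, which is < 200 mg/kg, so they are Group H-1 (Toxic).
Veterinary sedative: oral LD50 54.5 mg/kg < 200 mg/kg → Group H-1 (Toxic).
Total Group H-1: (three 12 oz packs = 1022.4 g) + (one 10 oz pack = 284 g) + (two 750 g packs = 1.5 kg) = 2806.4 g.
By cargo aircraft, Group H-1 is Forbidden regardless of quantity.

No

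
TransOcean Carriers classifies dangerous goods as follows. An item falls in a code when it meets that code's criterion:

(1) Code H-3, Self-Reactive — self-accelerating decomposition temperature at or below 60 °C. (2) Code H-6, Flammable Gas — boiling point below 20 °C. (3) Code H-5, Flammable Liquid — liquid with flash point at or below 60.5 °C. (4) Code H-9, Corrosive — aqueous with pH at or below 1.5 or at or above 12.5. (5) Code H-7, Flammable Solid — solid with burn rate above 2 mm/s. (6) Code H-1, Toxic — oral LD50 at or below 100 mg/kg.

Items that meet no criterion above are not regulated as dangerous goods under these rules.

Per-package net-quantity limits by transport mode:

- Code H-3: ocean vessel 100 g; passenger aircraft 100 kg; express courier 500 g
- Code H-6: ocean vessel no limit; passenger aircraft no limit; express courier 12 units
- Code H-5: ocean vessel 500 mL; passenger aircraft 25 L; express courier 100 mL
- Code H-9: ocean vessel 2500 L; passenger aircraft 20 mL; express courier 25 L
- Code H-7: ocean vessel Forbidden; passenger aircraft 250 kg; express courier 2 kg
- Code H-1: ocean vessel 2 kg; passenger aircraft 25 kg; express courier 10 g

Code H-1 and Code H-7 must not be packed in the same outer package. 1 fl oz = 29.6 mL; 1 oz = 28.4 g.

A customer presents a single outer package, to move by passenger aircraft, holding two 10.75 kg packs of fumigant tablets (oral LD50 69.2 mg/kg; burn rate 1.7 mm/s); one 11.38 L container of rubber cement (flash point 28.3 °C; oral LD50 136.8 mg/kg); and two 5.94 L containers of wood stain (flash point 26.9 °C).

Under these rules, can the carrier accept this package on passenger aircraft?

Yes

The fumigant tablets have oral LD50 69.2 mg/kg, which is ≤ 100 mg/kg, so they are Code H-1 (Toxic).
Rubber cement: flash point 28.3 °C ≤ 60.5 °C → Code H-5 (Flammable Liquid).
Wood stain: flash point 26.9 °C ≤ 60.5 °C → Code H-5 (Flammable Liquid).
Code H-1 quantity: two 10.75 kg packs = 21.5 kg.
21.5 kg ≤ 25 kg (passenger aircraft limit, Code H-1) — within limit.
Code H-5 net quantity: 11.38 L + (two 5.94 L containers = 11.88 L) = 23.26 L.
23.26 L ≤ 25 L (passenger aircraft limit, Code H-5) — within limit.
The segregation rule (Code H-1 with Code H-7) does not apply to Code H-1 with Code H-5.
Every hazard code is within its passenger aircraft limit and no segregation rule is violated.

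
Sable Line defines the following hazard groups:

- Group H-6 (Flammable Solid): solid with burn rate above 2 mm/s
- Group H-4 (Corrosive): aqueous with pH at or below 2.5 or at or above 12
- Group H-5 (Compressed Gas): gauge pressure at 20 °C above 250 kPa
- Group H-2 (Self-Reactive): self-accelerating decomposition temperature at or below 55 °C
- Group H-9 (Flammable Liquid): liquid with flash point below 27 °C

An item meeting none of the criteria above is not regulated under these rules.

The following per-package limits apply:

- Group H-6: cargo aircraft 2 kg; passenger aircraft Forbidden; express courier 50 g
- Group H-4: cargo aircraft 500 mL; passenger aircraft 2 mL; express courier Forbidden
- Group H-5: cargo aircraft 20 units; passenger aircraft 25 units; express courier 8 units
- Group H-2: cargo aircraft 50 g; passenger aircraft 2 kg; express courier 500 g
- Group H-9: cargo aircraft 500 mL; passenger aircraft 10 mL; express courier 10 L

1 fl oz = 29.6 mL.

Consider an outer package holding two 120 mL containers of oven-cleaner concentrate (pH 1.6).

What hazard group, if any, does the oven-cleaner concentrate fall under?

Group H-4

pH 1.6 meets the Group H-4 criterion (Corrosive), so the oven-cleaner concentrate is Group H-4.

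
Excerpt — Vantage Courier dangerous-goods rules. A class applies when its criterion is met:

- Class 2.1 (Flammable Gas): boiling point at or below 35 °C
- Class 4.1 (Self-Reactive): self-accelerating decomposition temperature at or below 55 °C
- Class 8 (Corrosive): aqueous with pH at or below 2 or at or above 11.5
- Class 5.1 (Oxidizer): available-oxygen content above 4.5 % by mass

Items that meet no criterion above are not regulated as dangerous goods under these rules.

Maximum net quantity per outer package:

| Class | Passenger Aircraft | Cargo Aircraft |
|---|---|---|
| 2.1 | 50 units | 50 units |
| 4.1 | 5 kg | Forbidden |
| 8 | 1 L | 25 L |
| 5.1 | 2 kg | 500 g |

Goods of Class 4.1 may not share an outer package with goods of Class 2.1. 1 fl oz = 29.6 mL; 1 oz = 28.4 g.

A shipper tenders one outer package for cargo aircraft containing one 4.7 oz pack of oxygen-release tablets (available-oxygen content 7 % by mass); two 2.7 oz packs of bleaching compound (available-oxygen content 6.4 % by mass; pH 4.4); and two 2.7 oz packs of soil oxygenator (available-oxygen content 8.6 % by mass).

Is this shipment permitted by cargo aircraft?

Available-oxygen content 7 % by mass meets the Class 5.1 criterion (Oxidizer), so the oxygen-release tablets are Class 5.1.
Bleaching compound: available-oxygen content 6.4 % by mass > 4.5 % by mass → Class 5.1 (Oxidizer).
Soil oxygenator: available-oxygen content 8.6 % by mass > 4.5 % by mass → Class 5.1 (Oxidizer).
Total Class 5.1: (one 4.7 oz pack = 133.48 g) + (two 2.7 oz packs = 153.36 g) + (two 2.7 oz packs = 153.36 g) = 440.2 g.
That is within the Class 5.1 cargo aircraft limit of 500 g.

Yes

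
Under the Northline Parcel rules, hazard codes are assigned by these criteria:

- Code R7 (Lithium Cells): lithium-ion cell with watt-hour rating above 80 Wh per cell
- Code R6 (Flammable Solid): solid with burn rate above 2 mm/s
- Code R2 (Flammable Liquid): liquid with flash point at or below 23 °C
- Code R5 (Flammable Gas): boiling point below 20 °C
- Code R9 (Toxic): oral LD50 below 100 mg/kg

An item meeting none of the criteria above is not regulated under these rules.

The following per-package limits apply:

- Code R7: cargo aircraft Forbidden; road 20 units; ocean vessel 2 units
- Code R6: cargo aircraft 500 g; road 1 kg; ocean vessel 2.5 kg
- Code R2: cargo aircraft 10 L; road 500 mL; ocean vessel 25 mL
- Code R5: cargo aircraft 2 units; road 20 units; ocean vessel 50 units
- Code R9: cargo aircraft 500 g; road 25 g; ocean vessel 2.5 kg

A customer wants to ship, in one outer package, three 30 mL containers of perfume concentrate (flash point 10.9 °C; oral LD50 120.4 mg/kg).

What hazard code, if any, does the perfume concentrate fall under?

The perfume concentrate has flash point 10.9 °C, which is ≤ 23 °C, so it is Code R2 (Flammable Liquid).

Code R2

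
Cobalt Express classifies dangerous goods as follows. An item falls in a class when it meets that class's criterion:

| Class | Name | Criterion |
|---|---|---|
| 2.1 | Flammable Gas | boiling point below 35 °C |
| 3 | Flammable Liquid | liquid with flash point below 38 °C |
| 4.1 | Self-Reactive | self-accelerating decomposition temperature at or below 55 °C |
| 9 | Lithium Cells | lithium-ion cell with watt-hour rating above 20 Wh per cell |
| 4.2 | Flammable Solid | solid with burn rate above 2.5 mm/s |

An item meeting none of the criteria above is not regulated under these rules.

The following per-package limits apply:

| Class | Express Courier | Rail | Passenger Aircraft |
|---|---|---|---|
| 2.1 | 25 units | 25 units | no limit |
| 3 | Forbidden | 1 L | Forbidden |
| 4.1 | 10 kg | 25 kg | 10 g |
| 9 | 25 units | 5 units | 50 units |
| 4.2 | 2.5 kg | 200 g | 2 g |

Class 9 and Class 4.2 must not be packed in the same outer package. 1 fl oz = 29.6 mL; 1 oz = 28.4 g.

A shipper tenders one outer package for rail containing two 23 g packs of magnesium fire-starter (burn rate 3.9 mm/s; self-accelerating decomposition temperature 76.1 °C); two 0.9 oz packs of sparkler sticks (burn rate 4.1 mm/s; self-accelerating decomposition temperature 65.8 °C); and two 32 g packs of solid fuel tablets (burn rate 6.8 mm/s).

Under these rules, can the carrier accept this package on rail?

Yes

Magnesium fire-starter: burn rate 3.9 mm/s > 2.5 mm/s → Class 4.2 (Flammable Solid).
The sparkler sticks have burn rate 4.1 mm/s, which is > 2.5 mm/s, so they are Class 4.2 (Flammable Solid).
With burn rate 6.8 mm/s (> 2.5 mm/s), the solid fuel tablets fall in Class 4.2.
Total Class 4.2: (two 23 g packs = 46 g) + (two 0.9 oz packs = 51.12 g) + (two 32 g packs = 64 g) = 161.12 g.
161.12 g is within the rail limit of 200 g for Class 4.2.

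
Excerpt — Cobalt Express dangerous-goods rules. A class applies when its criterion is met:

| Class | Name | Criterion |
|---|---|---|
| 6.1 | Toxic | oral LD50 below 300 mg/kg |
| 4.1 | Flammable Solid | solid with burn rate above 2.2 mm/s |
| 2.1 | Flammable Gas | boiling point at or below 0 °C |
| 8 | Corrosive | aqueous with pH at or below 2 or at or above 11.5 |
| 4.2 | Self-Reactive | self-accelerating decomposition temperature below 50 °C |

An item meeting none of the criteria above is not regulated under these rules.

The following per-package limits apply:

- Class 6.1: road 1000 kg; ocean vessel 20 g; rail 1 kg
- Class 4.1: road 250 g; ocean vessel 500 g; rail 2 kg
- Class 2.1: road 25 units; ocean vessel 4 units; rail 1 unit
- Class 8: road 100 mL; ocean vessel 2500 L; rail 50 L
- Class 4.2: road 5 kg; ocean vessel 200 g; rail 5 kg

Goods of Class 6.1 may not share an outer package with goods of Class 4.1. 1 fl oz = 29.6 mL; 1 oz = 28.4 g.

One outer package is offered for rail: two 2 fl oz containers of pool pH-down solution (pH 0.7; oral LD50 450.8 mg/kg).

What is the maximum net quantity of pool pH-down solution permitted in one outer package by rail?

With pH 0.7 (≤ 2), the pool pH-down solution falls in Class 8.
The rail limit for Class 8 is 50 L.

50 L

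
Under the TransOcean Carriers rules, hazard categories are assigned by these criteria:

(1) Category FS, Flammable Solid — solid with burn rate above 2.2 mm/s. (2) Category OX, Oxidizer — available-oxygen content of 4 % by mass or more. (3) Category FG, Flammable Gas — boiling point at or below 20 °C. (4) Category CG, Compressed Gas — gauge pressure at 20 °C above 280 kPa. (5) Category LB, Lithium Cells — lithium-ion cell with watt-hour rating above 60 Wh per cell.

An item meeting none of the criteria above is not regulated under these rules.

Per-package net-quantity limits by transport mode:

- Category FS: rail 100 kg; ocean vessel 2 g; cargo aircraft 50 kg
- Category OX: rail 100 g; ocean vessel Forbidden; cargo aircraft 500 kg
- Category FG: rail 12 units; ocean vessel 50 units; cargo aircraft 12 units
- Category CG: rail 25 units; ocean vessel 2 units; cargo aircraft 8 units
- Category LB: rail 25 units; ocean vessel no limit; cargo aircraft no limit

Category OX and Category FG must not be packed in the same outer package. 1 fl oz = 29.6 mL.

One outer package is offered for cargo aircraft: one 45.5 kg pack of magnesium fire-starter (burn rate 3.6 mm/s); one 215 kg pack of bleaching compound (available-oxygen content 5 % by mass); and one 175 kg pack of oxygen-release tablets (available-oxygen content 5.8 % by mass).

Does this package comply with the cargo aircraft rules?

Yes

The magnesium fire-starter has burn rate 3.6 mm/s, which is > 2.2 mm/s, so it is Category FS (Flammable Solid).
With available-oxygen content 5 % by mass (≥ 4 % by mass), the bleaching compound falls in Category OX.
Available-oxygen content 5.8 % by mass meets the Category OX criterion (Oxidizer), so the oxygen-release tablets are Category OX.
Total Category OX: 215 kg + 175 kg = 390 kg.
That is within the Category OX cargo aircraft limit of 500 kg.
Category FS quantity: 45.5 kg.
45.5 kg ≤ 50 kg (cargo aircraft limit, Category FS) — within limit.
The segregation rule (Category OX with Category FG) does not apply to Category OX with Category FS.
Every hazard category is within its cargo aircraft limit and no segregation rule is violated.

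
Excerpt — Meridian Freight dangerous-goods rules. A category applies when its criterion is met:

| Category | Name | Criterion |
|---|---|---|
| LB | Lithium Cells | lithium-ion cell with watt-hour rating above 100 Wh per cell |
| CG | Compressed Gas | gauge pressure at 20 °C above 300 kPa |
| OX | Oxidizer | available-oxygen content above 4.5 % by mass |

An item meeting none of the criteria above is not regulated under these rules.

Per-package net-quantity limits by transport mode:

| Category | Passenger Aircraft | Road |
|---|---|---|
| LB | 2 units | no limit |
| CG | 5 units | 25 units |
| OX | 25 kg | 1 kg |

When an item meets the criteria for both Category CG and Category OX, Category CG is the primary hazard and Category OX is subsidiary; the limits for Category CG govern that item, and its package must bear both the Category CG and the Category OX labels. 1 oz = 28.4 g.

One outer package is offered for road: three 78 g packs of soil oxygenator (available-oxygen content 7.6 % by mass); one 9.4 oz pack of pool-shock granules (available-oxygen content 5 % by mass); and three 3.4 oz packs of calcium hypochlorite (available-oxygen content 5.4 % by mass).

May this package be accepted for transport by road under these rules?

Yes

Soil oxygenator: available-oxygen content 7.6 % by mass > 4.5 % by mass → Category OX (Oxidizer).
The pool-shock granules have available-oxygen content 5 % by mass, which is > 4.5 % by mass, so they are Category OX (Oxidizer).
Available-oxygen content 5.4 % by mass meets the Category OX criterion (Oxidizer), so the calcium hypochlorite is Category OX.
Total Category OX: (three 78 g packs = 234 g) + (one 9.4 oz pack = 266.96 g) + (three 3.4 oz packs = 289.68 g) = 790.64 g.
790.64 g ≤ 1 kg (road limit, Category OX) — within limit.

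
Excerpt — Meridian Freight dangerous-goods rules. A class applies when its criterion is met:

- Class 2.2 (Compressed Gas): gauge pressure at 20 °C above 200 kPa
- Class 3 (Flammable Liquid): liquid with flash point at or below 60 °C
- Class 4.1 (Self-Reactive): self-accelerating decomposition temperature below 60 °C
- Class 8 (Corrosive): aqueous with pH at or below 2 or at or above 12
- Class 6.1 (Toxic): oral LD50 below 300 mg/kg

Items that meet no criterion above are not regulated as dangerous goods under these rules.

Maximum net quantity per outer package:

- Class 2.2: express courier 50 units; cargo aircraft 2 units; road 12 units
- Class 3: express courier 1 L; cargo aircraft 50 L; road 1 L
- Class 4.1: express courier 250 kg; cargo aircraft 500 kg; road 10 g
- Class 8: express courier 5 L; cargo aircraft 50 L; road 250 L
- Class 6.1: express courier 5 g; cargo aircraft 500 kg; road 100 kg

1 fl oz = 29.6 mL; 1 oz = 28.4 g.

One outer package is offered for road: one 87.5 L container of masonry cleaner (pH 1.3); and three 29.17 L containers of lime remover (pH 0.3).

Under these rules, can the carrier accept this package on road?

Yes

pH 1.3 meets the Class 8 criterion (Corrosive), so the masonry cleaner is Class 8.
The lime remover has pH 0.3, which is ≤ 2, so it is Class 8 (Corrosive).
Class 8 net quantity: 87.5 L + (three 29.17 L containers = 87.51 L) = 175.01 L.
175.01 L is within the road limit of 250 L for Class 8.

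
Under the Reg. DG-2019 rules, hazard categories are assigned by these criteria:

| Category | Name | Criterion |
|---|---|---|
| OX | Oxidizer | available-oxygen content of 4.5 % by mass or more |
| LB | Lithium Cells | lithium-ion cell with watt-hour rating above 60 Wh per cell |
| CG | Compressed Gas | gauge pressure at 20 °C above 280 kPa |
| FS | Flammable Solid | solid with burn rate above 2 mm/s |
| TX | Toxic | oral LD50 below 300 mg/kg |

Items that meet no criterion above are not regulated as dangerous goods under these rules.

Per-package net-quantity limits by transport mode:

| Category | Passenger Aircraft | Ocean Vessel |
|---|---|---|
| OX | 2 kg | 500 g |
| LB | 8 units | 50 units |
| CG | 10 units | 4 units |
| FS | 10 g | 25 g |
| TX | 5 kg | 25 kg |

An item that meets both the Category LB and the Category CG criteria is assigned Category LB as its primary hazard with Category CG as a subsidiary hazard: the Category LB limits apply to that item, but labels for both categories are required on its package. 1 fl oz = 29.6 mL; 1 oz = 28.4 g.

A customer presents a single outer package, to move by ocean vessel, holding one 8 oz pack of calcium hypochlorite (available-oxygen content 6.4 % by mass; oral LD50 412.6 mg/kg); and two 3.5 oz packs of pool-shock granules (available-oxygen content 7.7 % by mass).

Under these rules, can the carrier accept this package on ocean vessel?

Yes

Available-oxygen content 6.4 % by mass meets the Category OX criterion (Oxidizer), so the calcium hypochlorite is Category OX.
Available-oxygen content 7.7 % by mass meets the Category OX criterion (Oxidizer), so the pool-shock granules are Category OX.
Total Category OX: (one 8 oz pack = 227.2 g) + (two 3.5 oz packs = 198.8 g) = 426 g.
That is within the Category OX ocean vessel limit of 500 g.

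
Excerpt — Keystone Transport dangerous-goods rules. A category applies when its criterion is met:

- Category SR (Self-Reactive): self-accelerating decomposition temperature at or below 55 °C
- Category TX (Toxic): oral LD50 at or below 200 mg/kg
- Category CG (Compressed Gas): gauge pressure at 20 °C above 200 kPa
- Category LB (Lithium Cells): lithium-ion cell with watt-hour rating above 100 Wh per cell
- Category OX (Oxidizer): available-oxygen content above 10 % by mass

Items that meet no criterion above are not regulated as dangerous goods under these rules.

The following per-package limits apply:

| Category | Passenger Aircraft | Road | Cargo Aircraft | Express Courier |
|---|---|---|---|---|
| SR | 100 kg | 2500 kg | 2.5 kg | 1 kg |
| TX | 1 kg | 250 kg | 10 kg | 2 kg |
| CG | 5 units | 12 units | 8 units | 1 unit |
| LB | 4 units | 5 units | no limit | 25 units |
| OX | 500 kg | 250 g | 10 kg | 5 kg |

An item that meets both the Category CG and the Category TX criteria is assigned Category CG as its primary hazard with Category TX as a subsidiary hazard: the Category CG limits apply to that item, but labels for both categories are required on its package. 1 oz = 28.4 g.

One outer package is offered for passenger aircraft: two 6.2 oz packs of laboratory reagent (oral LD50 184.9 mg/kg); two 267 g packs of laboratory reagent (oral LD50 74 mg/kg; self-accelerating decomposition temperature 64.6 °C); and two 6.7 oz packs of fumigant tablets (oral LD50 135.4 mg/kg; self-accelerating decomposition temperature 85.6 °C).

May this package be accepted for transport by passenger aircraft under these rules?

No

The laboratory reagent has oral LD50 184.9 mg/kg, which is ≤ 200 mg/kg, so it is Category TX (Toxic).
With oral LD50 74 mg/kg (≤ 200 mg/kg), the laboratory reagent falls in Category TX.
The fumigant tablets have oral LD50 135.4 mg/kg, which is ≤ 200 mg/kg, so they are Category TX (Toxic).
Category TX net quantity: (two 6.2 oz packs = 352.16 g) + (two 267 g packs = 534 g) + (two 6.7 oz packs = 380.56 g) = 1266.72 g.
1266.72 g exceeds the passenger aircraft limit of 1 kg for Category TX.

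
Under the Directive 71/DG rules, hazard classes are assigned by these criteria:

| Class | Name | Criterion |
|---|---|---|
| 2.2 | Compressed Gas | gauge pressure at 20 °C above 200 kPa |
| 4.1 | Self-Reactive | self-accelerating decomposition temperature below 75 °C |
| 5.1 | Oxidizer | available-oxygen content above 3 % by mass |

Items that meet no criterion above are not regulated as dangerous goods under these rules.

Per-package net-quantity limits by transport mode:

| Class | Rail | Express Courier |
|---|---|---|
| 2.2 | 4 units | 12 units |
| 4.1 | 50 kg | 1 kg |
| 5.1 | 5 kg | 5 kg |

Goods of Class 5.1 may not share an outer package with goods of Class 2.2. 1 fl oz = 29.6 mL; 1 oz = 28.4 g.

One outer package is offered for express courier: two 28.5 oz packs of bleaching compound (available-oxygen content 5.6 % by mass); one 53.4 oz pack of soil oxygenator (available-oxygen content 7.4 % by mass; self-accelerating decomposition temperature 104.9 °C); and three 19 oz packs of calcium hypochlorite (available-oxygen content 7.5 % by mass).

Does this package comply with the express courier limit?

Yes

Available-oxygen content 5.6 % by mass meets the Class 5.1 criterion (Oxidizer), so the bleaching compound is Class 5.1.
Available-oxygen content 7.4 % by mass meets the Class 5.1 criterion (Oxidizer), so the soil oxygenator is Class 5.1.
The calcium hypochlorite has available-oxygen content 7.5 % by mass, which is > 3 % by mass, so it is Class 5.1 (Oxidizer).
Class 5.1 net quantity: (two 28.5 oz packs = 1618.8 g) + (one 53.4 oz pack = 1516.56 g) + (three 19 oz packs = 1618.8 g) = 4754.16 g.
That is within the Class 5.1 express courier limit of 5 kg.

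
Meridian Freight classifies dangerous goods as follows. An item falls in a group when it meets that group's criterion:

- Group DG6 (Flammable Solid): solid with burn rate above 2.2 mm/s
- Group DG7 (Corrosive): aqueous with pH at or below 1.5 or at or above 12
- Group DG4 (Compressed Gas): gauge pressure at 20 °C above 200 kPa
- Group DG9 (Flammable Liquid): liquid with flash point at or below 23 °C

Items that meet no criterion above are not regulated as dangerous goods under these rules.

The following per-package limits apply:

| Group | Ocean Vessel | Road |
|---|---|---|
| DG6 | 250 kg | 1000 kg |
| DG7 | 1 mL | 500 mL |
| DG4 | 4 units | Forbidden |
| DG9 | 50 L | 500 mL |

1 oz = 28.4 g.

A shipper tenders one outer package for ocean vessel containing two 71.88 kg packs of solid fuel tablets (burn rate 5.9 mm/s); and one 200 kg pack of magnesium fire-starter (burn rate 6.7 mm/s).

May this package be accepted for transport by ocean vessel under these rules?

No

Burn rate 5.9 mm/s meets the Group DG6 criterion (Flammable Solid), so the solid fuel tablets are Group DG6.
Magnesium fire-starter: burn rate 6.7 mm/s > 2.2 mm/s → Group DG6 (Flammable Solid).
Total Group DG6: (two 71.88 kg packs = 143.76 kg) + 200 kg = 343.76 kg.
343.76 kg exceeds the ocean vessel limit of 250 kg for Group DG6.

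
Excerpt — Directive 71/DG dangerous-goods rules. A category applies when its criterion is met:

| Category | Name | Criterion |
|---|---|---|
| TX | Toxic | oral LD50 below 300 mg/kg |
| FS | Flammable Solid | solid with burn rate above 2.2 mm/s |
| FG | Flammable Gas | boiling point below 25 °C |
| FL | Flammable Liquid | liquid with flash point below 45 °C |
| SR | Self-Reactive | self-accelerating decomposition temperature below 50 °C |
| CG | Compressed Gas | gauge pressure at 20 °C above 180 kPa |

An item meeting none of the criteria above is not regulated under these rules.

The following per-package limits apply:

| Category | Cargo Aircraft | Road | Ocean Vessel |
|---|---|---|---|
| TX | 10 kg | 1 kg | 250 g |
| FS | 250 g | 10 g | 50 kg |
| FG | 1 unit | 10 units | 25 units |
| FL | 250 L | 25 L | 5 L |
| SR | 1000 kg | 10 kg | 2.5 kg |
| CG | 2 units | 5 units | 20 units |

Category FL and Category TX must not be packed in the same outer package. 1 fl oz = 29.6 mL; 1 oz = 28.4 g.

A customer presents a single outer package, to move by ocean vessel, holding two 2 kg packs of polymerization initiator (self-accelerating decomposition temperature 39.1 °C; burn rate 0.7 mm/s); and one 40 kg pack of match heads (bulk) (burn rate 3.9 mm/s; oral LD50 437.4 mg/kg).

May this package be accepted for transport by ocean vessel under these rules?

No

Self-accelerating decomposition temperature 39.1 °C meets the Category SR criterion (Self-Reactive), so the polymerization initiator is Category SR.
With burn rate 3.9 mm/s (> 2.2 mm/s), the match heads (bulk) fall in Category FS.
Category SR quantity: two 2 kg packs = 4 kg.
That exceeds the Category SR ocean vessel limit of 2.5 kg.
Category FS quantity: 40 kg.
That is within the Category FS ocean vessel limit of 50 kg.
The segregation rule (Category FL with Category TX) does not apply to Category SR with Category FS.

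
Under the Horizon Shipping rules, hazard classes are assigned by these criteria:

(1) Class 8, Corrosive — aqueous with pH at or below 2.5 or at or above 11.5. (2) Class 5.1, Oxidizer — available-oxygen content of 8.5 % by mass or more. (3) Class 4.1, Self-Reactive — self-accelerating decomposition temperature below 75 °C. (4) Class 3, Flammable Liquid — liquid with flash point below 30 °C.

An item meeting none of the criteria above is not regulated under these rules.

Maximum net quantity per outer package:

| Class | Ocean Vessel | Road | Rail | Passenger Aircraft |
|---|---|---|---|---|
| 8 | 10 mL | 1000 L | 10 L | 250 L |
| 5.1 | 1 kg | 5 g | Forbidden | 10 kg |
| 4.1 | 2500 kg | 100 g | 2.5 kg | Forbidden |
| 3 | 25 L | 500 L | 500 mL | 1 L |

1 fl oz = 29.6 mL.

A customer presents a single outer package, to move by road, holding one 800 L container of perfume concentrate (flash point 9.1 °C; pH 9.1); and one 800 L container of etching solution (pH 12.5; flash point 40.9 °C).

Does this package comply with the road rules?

No

Perfume concentrate: flash point 9.1 °C < 30 °C → Class 3 (Flammable Liquid).
With pH 12.5 (≥ 11.5), the etching solution falls in Class 8.
Class 3 quantity: 800 L.
800 L exceeds the road limit of 500 L for Class 3.
Class 8 quantity: 800 L.
800 L ≤ 1000 L (road limit, Class 8) — within limit.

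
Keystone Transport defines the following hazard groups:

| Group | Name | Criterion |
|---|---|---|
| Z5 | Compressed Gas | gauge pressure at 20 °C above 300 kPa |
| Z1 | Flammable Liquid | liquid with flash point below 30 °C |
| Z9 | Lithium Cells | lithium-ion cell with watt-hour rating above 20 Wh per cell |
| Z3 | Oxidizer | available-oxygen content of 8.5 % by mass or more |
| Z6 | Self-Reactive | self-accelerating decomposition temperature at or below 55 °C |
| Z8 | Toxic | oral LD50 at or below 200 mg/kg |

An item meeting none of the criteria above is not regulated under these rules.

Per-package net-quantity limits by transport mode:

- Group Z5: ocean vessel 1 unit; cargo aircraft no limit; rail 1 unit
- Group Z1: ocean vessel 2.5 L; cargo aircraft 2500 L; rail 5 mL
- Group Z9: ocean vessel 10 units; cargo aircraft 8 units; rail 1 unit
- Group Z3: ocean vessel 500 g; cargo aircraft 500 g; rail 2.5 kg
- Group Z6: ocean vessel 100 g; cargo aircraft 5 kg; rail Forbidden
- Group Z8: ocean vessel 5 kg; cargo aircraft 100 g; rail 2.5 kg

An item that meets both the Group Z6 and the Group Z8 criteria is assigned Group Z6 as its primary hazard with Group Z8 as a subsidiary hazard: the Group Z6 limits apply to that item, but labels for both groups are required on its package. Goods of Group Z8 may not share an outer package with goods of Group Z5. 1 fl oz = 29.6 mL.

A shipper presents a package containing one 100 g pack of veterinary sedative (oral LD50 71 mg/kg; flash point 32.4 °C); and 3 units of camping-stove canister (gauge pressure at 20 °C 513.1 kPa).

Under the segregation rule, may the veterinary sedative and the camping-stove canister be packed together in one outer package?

The veterinary sedative has oral LD50 71 mg/kg, which is ≤ 200 mg/kg, so it is Group Z8 (Toxic).
Camping-stove canister: gauge pressure at 20 °C 513.1 kPa > 300 kPa → Group Z5 (Compressed Gas).
Group Z8 and Group Z5 may not share an outer package.

No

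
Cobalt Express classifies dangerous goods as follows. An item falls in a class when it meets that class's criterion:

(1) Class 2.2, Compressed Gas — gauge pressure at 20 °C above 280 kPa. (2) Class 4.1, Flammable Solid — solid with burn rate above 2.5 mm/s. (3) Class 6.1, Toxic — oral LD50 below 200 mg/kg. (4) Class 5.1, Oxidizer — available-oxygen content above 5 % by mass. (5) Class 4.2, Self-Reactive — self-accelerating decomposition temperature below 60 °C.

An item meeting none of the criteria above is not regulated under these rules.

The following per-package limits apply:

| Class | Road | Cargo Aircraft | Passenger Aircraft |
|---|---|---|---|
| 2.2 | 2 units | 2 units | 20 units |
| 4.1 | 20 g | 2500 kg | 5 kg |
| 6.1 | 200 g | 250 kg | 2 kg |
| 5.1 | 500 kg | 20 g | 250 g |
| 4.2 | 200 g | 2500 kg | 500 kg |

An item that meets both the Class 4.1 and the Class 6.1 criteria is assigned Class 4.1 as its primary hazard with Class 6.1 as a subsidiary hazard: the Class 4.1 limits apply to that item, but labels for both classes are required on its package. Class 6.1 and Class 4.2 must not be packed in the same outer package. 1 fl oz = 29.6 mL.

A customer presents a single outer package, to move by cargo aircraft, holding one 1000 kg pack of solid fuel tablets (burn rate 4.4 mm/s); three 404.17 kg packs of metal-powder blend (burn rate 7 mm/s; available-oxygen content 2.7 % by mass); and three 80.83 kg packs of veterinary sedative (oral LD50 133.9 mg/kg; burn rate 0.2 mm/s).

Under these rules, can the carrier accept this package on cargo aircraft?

Yes

Burn rate 4.4 mm/s meets the Class 4.1 criterion (Flammable Solid), so the solid fuel tablets are Class 4.1.
With burn rate 7 mm/s (> 2.5 mm/s), the metal-powder blend falls in Class 4.1.
The veterinary sedative has oral LD50 133.9 mg/kg, which is < 200 mg/kg, so it is Class 6.1 (Toxic).
Class 6.1 quantity: three 80.83 kg packs = 242.49 kg.
That is within the Class 6.1 cargo aircraft limit of 250 kg.
Total Class 4.1: 1000 kg + (three 404.17 kg packs = 1212.51 kg) = 2212.51 kg.
That is within the Class 4.1 cargo aircraft limit of 2500 kg.
The segregation rule (Class 6.1 with Class 4.2) does not apply to Class 6.1 with Class 4.1.
Every hazard class is within its cargo aircraft limit and no segregation rule is violated.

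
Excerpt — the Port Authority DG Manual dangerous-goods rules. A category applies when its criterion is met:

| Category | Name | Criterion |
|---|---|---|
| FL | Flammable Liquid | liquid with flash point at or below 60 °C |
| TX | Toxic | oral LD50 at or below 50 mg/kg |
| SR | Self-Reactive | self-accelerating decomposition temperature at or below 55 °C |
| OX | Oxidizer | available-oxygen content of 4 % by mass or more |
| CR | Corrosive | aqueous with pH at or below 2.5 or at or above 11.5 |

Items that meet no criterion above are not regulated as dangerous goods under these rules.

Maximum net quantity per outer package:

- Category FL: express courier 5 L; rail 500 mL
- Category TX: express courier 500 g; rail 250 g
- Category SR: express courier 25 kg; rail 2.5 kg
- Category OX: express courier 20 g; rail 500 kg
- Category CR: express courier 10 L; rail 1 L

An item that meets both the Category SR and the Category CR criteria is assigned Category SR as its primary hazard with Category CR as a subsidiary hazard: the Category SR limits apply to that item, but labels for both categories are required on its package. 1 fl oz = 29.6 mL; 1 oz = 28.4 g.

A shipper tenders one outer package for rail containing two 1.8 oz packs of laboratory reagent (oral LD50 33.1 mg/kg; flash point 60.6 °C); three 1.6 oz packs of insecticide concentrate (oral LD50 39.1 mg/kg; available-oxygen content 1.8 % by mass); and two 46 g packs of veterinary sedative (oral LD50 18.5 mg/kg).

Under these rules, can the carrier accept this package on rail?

Oral LD50 33.1 mg/kg meets the Category TX criterion (Toxic), so the laboratory reagent is Category TX.
Oral LD50 39.1 mg/kg meets the Category TX criterion (Toxic), so the insecticide concentrate is Category TX.
Oral LD50 18.5 mg/kg meets the Category TX criterion (Toxic), so the veterinary sedative is Category TX.
Total Category TX: (two 1.8 oz packs = 102.24 g) + (three 1.6 oz packs = 136.32 g) + (two 46 g packs = 92 g) = 330.56 g.
330.56 g exceeds the rail limit of 250 g for Category TX.

No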